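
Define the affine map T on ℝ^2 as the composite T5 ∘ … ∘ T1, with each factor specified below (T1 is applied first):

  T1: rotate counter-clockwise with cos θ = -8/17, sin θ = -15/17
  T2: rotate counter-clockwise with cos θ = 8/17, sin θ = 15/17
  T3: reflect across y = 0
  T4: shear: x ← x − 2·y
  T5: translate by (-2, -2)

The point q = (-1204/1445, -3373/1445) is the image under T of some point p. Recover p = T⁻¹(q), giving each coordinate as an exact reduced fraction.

T1 = [-8/17 15/17 0; -15/17 -8/17 0; 0 0 1]
T2·T1 = [161/289 240/289 0; -240/289 161/289 0; 0 0 1]
T3·…·T1 = [161/289 240/289 0; 240/289 -161/289 0; 0 0 1]
T4·…·T1 = [-319/289 562/289 0; 240/289 -161/289 0; 0 0 1]
T5·…·T1 = [-319/289 562/289 -2; 240/289 -161/289 -2; 0 0 1]
det M = -1; M⁻¹ = [161/289 562/289 1446/289; 240/289 319/289 1118/289; 0 0 1]
M⁻¹ · (-1204/1445, -3373/1445)ᵀ = (0, 3/5)ᵀ

p = (0, 3/5)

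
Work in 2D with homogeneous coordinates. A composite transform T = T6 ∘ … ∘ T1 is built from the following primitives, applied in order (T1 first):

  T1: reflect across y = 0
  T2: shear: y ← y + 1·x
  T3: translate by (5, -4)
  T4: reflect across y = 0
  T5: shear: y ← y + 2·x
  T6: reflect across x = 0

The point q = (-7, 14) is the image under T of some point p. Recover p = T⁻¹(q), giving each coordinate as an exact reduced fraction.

p = (2, -2)

T1 = [1 0 0; 0 -1 0; 0 0 1]
T2·T1 = [1 0 0; 1 -1 0; 0 0 1]
T3·…·T1 = [1 0 5; 1 -1 -4; 0 0 1]
T4·…·T1 = [1 0 5; -1 1 4; 0 0 1]
T5·…·T1 = [1 0 5; 1 1 14; 0 0 1]
T6·…·T1 = [-1 0 -5; 1 1 14; 0 0 1]
det M = -1; M⁻¹ = [-1 0 -5; 1 1 -9; 0 0 1]
M⁻¹ · (-7, 14)ᵀ = (2, -2)ᵀ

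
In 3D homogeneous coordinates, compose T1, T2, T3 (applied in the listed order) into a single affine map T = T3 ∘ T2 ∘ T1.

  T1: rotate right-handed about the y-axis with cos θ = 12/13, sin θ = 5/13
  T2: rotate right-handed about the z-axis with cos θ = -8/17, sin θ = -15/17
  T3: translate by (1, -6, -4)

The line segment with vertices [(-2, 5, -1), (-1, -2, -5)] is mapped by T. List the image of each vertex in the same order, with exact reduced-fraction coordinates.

image vertices: (84/13, -83/13, -54/13), (127/221, -563/221, -107/13)

T1 rotate right-handed about the y-axis with cos θ = 12/13, sin θ = 5/13: (-2, 5, -1) → (-29/13, 5, -2/13); (-1, -2, -5) → (-37/13, -2, -55/13)
T2 rotate right-handed about the z-axis with cos θ = -8/17, sin θ = -15/17: (-29/13, 5, -2/13) → (71/13, -5/13, -2/13); (-37/13, -2, -55/13) → (-94/221, 763/221, -55/13)
T3 translate by (1, -6, -4): (71/13, -5/13, -2/13) → (84/13, -83/13, -54/13); (-94/221, 763/221, -55/13) → (127/221, -563/221, -107/13)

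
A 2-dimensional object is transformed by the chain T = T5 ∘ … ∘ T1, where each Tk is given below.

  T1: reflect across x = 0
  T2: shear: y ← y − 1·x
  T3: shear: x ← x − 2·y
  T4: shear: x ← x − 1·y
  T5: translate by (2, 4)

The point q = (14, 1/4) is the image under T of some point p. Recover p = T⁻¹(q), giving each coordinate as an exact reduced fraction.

T1 = [-1 0 0; 0 1 0; 0 0 1]
T2·T1 = [-1 0 0; 1 1 0; 0 0 1]
T3·…·T1 = [-3 -2 0; 1 1 0; 0 0 1]
T4·…·T1 = [-4 -3 0; 1 1 0; 0 0 1]
T5·…·T1 = [-4 -3 2; 1 1 4; 0 0 1]
det M = -1; M⁻¹ = [-1 -3 14; 1 4 -18; 0 0 1]
M⁻¹ · (14, 1/4)ᵀ = (-3/4, -3)ᵀ

p = (-3/4, -3)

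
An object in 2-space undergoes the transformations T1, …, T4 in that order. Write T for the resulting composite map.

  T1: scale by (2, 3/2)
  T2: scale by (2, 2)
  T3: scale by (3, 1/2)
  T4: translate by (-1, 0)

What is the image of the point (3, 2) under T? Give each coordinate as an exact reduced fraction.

T1 scale by (2, 3/2): (3, 2) → (6, 3)
T2 scale by (2, 2): (6, 3) → (12, 6)
T3 scale by (3, 1/2): (12, 6) → (36, 3)
T4 translate by (-1, 0): (36, 3) → (35, 3)

T(p) = (35, 3)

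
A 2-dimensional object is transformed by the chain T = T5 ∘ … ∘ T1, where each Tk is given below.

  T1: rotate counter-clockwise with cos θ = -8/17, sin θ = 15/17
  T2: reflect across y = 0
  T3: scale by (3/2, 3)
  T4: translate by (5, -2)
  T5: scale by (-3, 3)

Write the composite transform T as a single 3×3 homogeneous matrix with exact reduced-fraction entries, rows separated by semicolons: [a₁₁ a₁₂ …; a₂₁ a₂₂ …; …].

T1 = [-8/17 -15/17 0; 15/17 -8/17 0; 0 0 1]
T2·T1 = [-8/17 -15/17 0; -15/17 8/17 0; 0 0 1]
T3·…·T1 = [-12/17 -45/34 0; -45/17 24/17 0; 0 0 1]
T4·…·T1 = [-12/17 -45/34 5; -45/17 24/17 -2; 0 0 1]
T5·…·T1 = [36/17 135/34 -15; -135/17 72/17 -6; 0 0 1]

T = [36/17 135/34 -15; -135/17 72/17 -6; 0 0 1]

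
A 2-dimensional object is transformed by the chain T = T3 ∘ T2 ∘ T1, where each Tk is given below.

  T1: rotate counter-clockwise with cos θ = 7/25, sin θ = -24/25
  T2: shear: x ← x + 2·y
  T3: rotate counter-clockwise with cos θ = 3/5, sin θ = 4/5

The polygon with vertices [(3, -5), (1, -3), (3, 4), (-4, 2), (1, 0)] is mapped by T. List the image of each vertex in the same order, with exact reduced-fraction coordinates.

T1 rotate counter-clockwise with cos θ = 7/25, sin θ = -24/25: (3, -5) → (-99/25, -107/25); (1, -3) → (-13/5, -9/5); (3, 4) → (117/25, -44/25); (-4, 2) → (4/5, 22/5); (1, 0) → (7/25, -24/25)
T2 shear: x ← x + 2·y: (-99/25, -107/25) → (-313/25, -107/25); (-13/5, -9/5) → (-31/5, -9/5); (117/25, -44/25) → (29/25, -44/25); (4/5, 22/5) → (48/5, 22/5); (7/25, -24/25) → (-41/25, -24/25)
T3 rotate counter-clockwise with cos θ = 3/5, sin θ = 4/5: (-313/25, -107/25) → (-511/125, -1573/125); (-31/5, -9/5) → (-57/25, -151/25); (29/25, -44/25) → (263/125, -16/125); (48/5, 22/5) → (56/25, 258/25); (-41/25, -24/25) → (-27/125, -236/125)

image vertices: (-511/125, -1573/125), (-57/25, -151/25), (263/125, -16/125), (56/25, 258/25), (-27/125, -236/125)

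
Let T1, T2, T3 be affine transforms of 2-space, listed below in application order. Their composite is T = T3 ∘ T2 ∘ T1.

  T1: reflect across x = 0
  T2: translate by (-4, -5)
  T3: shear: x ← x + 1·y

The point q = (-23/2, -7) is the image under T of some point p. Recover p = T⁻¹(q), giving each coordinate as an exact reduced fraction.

T1 = [-1 0 0; 0 1 0; 0 0 1]
T2·T1 = [-1 0 -4; 0 1 -5; 0 0 1]
T3·…·T1 = [-1 1 -9; 0 1 -5; 0 0 1]
det M = -1; M⁻¹ = [-1 1 -4; 0 1 5; 0 0 1]
M⁻¹ · (-23/2, -7)ᵀ = (1/2, -2)ᵀ

p = (1/2, -2)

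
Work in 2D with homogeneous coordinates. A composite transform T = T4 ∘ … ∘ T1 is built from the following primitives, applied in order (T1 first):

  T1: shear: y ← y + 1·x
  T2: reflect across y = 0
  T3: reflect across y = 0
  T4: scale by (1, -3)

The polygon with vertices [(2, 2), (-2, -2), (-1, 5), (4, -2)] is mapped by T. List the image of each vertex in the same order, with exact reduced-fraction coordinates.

T1 shear: y ← y + 1·x: (2, 2) → (2, 4); (-2, -2) → (-2, -4); (-1, 5) → (-1, 4); (4, -2) → (4, 2)
T2 reflect across y = 0: (2, 4) → (2, -4); (-2, -4) → (-2, 4); (-1, 4) → (-1, -4); (4, 2) → (4, -2)
T3 reflect across y = 0: (2, -4) → (2, 4); (-2, 4) → (-2, -4); (-1, -4) → (-1, 4); (4, -2) → (4, 2)
T4 scale by (1, -3): (2, 4) → (2, -12); (-2, -4) → (-2, 12); (-1, 4) → (-1, -12); (4, 2) → (4, -6)

image vertices: (2, -12), (-2, 12), (-1, -12), (4, -6)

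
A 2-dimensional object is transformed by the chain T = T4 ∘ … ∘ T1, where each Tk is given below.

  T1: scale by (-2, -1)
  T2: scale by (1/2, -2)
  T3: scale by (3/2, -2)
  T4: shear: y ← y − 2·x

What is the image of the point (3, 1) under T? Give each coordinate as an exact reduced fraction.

T(p) = (-9/2, 5)

T1 scale by (-2, -1): (3, 1) → (-6, -1)
T2 scale by (1/2, -2): (-6, -1) → (-3, 2)
T3 scale by (3/2, -2): (-3, 2) → (-9/2, -4)
T4 shear: y ← y − 2·x: (-9/2, -4) → (-9/2, 5)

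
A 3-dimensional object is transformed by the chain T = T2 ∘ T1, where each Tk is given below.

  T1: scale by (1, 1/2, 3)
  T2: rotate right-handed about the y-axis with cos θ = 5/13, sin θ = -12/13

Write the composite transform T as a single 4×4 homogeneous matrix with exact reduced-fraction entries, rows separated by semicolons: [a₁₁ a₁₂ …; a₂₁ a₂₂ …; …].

T = [5/13 0 -36/13 0; 0 1/2 0 0; 12/13 0 15/13 0; 0 0 0 1]

T1 = [1 0 0 0; 0 1/2 0 0; 0 0 3 0; 0 0 0 1]
T2·T1 = [5/13 0 -36/13 0; 0 1/2 0 0; 12/13 0 15/13 0; 0 0 0 1]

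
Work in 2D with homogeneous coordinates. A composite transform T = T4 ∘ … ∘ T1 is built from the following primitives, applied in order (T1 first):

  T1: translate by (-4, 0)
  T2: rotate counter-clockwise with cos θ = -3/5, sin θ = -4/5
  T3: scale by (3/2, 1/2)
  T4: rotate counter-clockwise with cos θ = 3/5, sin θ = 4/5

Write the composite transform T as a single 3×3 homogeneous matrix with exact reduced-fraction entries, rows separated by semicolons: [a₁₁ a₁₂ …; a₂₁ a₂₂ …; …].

T = [-11/50 24/25 22/25; -24/25 39/50 96/25; 0 0 1]

T1 = [1 0 -4; 0 1 0; 0 0 1]
T2·T1 = [-3/5 4/5 12/5; -4/5 -3/5 16/5; 0 0 1]
T3·…·T1 = [-9/10 6/5 18/5; -2/5 -3/10 8/5; 0 0 1]
T4·…·T1 = [-11/50 24/25 22/25; -24/25 39/50 96/25; 0 0 1]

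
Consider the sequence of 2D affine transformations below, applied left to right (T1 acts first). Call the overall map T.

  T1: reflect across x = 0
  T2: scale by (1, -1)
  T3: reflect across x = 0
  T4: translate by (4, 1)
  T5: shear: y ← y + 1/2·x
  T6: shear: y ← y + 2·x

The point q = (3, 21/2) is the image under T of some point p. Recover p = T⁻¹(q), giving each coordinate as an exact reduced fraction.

p = (-1, -2)

T1 = [-1 0 0; 0 1 0; 0 0 1]
T2·T1 = [-1 0 0; 0 -1 0; 0 0 1]
T3·…·T1 = [1 0 0; 0 -1 0; 0 0 1]
T4·…·T1 = [1 0 4; 0 -1 1; 0 0 1]
T5·…·T1 = [1 0 4; 1/2 -1 3; 0 0 1]
T6·…·T1 = [1 0 4; 5/2 -1 11; 0 0 1]
det M = -1; M⁻¹ = [1 0 -4; 5/2 -1 1; 0 0 1]
M⁻¹ · (3, 21/2)ᵀ = (-1, -2)ᵀ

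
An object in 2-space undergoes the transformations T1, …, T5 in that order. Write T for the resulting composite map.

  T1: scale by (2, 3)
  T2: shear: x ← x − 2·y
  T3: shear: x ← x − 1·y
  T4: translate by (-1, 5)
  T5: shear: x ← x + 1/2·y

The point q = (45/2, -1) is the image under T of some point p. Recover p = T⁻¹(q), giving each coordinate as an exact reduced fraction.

p = (3, -2)

T1 = [2 0 0; 0 3 0; 0 0 1]
T2·T1 = [2 -6 0; 0 3 0; 0 0 1]
T3·…·T1 = [2 -9 0; 0 3 0; 0 0 1]
T4·…·T1 = [2 -9 -1; 0 3 5; 0 0 1]
T5·…·T1 = [2 -15/2 3/2; 0 3 5; 0 0 1]
det M = 6; M⁻¹ = [1/2 5/4 -7; 0 1/3 -5/3; 0 0 1]
M⁻¹ · (45/2, -1)ᵀ = (3, -2)ᵀ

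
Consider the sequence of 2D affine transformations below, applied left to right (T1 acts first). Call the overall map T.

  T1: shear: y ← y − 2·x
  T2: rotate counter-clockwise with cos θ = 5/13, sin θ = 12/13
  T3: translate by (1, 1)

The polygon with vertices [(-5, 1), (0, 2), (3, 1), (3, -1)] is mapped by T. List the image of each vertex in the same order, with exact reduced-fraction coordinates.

T1 shear: y ← y − 2·x: (-5, 1) → (-5, 11); (0, 2) → (0, 2); (3, 1) → (3, -5); (3, -1) → (3, -7)
T2 rotate counter-clockwise with cos θ = 5/13, sin θ = 12/13: (-5, 11) → (-157/13, -5/13); (0, 2) → (-24/13, 10/13); (3, -5) → (75/13, 11/13); (3, -7) → (99/13, 1/13)
T3 translate by (1, 1): (-157/13, -5/13) → (-144/13, 8/13); (-24/13, 10/13) → (-11/13, 23/13); (75/13, 11/13) → (88/13, 24/13); (99/13, 1/13) → (112/13, 14/13)

image vertices: (-144/13, 8/13), (-11/13, 23/13), (88/13, 24/13), (112/13, 14/13)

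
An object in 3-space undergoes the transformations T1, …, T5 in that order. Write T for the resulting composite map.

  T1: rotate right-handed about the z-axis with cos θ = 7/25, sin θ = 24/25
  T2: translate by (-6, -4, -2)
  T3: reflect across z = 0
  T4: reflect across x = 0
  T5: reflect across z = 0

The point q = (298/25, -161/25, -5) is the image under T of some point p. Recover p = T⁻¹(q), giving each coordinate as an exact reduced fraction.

T1 = [7/25 -24/25 0 0; 24/25 7/25 0 0; 0 0 1 0; 0 0 0 1]
T2·T1 = [7/25 -24/25 0 -6; 24/25 7/25 0 -4; 0 0 1 -2; 0 0 0 1]
T3·…·T1 = [7/25 -24/25 0 -6; 24/25 7/25 0 -4; 0 0 -1 2; 0 0 0 1]
T4·…·T1 = [-7/25 24/25 0 6; 24/25 7/25 0 -4; 0 0 -1 2; 0 0 0 1]
T5·…·T1 = [-7/25 24/25 0 6; 24/25 7/25 0 -4; 0 0 1 -2; 0 0 0 1]
det M = -1; M⁻¹ = [-7/25 24/25 0 138/25; 24/25 7/25 0 -116/25; 0 0 1 2; 0 0 0 1]
M⁻¹ · (298/25, -161/25, -5)ᵀ = (-4, 5, -3)ᵀ

p = (-4, 5, -3)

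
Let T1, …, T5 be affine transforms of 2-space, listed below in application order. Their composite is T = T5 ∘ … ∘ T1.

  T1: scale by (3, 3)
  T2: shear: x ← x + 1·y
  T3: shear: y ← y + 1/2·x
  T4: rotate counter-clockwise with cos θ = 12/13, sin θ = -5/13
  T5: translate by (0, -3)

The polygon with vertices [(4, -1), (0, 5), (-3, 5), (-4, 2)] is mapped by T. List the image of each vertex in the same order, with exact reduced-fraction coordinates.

image vertices: (231/26, -66/13), (45/2, 12), (162/13, 147/13), (-57/13, 27/13)

T1 scale by (3, 3): (4, -1) → (12, -3); (0, 5) → (0, 15); (-3, 5) → (-9, 15); (-4, 2) → (-12, 6)
T2 shear: x ← x + 1·y: (12, -3) → (9, -3); (0, 15) → (15, 15); (-9, 15) → (6, 15); (-12, 6) → (-6, 6)
T3 shear: y ← y + 1/2·x: (9, -3) → (9, 3/2); (15, 15) → (15, 45/2); (6, 15) → (6, 18); (-6, 6) → (-6, 3)
T4 rotate counter-clockwise with cos θ = 12/13, sin θ = -5/13: (9, 3/2) → (231/26, -27/13); (15, 45/2) → (45/2, 15); (6, 18) → (162/13, 186/13); (-6, 3) → (-57/13, 66/13)
T5 translate by (0, -3): (231/26, -27/13) → (231/26, -66/13); (45/2, 15) → (45/2, 12); (162/13, 186/13) → (162/13, 147/13); (-57/13, 66/13) → (-57/13, 27/13)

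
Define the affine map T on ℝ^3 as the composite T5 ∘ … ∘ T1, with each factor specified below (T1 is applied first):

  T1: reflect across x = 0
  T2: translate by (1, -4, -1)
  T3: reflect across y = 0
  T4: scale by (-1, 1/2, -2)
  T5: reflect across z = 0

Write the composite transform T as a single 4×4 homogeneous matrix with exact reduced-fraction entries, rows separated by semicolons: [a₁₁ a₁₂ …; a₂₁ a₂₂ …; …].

T1 = [-1 0 0 0; 0 1 0 0; 0 0 1 0; 0 0 0 1]
T2·T1 = [-1 0 0 1; 0 1 0 -4; 0 0 1 -1; 0 0 0 1]
T3·…·T1 = [-1 0 0 1; 0 -1 0 4; 0 0 1 -1; 0 0 0 1]
T4·…·T1 = [1 0 0 -1; 0 -1/2 0 2; 0 0 -2 2; 0 0 0 1]
T5·…·T1 = [1 0 0 -1; 0 -1/2 0 2; 0 0 2 -2; 0 0 0 1]

T = [1 0 0 -1; 0 -1/2 0 2; 0 0 2 -2; 0 0 0 1]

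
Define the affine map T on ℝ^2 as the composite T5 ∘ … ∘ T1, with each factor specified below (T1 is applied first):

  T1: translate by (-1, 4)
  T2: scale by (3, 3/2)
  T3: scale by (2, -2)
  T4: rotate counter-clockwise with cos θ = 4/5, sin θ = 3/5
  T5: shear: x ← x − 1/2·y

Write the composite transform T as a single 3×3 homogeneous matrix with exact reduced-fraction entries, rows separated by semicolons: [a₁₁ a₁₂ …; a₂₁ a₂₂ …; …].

T = [3 3 9; 18/5 -12/5 -66/5; 0 0 1]

T1 = [1 0 -1; 0 1 4; 0 0 1]
T2·T1 = [3 0 -3; 0 3/2 6; 0 0 1]
T3·…·T1 = [6 0 -6; 0 -3 -12; 0 0 1]
T4·…·T1 = [24/5 9/5 12/5; 18/5 -12/5 -66/5; 0 0 1]
T5·…·T1 = [3 3 9; 18/5 -12/5 -66/5; 0 0 1]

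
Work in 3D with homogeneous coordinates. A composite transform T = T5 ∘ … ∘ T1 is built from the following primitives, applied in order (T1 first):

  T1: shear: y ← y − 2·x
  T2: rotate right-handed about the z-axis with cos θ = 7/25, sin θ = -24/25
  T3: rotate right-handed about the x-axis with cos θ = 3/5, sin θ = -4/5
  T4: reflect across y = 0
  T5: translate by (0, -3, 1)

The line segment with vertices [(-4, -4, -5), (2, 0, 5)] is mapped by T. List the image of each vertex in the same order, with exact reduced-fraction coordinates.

T1 shear: y ← y − 2·x: (-4, -4, -5) → (-4, 4, -5); (2, 0, 5) → (2, -4, 5)
T2 rotate right-handed about the z-axis with cos θ = 7/25, sin θ = -24/25: (-4, 4, -5) → (68/25, 124/25, -5); (2, -4, 5) → (-82/25, -76/25, 5)
T3 rotate right-handed about the x-axis with cos θ = 3/5, sin θ = -4/5: (68/25, 124/25, -5) → (68/25, -128/125, -871/125); (-82/25, -76/25, 5) → (-82/25, 272/125, 679/125)
T4 reflect across y = 0: (68/25, -128/125, -871/125) → (68/25, 128/125, -871/125); (-82/25, 272/125, 679/125) → (-82/25, -272/125, 679/125)
T5 translate by (0, -3, 1): (68/25, 128/125, -871/125) → (68/25, -247/125, -746/125); (-82/25, -272/125, 679/125) → (-82/25, -647/125, 804/125)

image vertices: (68/25, -247/125, -746/125), (-82/25, -647/125, 804/125)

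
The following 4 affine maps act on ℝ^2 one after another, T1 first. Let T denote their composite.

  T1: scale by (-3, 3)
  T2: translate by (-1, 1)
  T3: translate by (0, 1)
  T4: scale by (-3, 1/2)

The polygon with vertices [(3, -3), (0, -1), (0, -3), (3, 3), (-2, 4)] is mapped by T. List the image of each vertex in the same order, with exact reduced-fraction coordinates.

image vertices: (30, -7/2), (3, -1/2), (3, -7/2), (30, 11/2), (-15, 7)

T1 scale by (-3, 3): (3, -3) → (-9, -9); (0, -1) → (0, -3); (0, -3) → (0, -9); (3, 3) → (-9, 9); (-2, 4) → (6, 12)
T2 translate by (-1, 1): (-9, -9) → (-10, -8); (0, -3) → (-1, -2); (0, -9) → (-1, -8); (-9, 9) → (-10, 10); (6, 12) → (5, 13)
T3 translate by (0, 1): (-10, -8) → (-10, -7); (-1, -2) → (-1, -1); (-1, -8) → (-1, -7); (-10, 10) → (-10, 11); (5, 13) → (5, 14)
T4 scale by (-3, 1/2): (-10, -7) → (30, -7/2); (-1, -1) → (3, -1/2); (-1, -7) → (3, -7/2); (-10, 11) → (30, 11/2); (5, 14) → (-15, 7)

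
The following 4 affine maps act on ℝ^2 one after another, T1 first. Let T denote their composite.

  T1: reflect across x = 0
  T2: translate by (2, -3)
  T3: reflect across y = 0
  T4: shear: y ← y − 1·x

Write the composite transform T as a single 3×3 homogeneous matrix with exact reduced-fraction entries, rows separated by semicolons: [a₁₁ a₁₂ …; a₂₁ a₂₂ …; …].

T1 = [-1 0 0; 0 1 0; 0 0 1]
T2·T1 = [-1 0 2; 0 1 -3; 0 0 1]
T3·…·T1 = [-1 0 2; 0 -1 3; 0 0 1]
T4·…·T1 = [-1 0 2; 1 -1 1; 0 0 1]

T = [-1 0 2; 1 -1 1; 0 0 1]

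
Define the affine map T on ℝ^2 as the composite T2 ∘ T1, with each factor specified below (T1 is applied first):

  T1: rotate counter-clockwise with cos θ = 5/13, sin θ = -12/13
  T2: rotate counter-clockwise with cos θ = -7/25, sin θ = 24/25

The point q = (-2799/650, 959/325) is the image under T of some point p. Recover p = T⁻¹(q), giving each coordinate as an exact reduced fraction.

T1 = [5/13 12/13 0; -12/13 5/13 0; 0 0 1]
T2·T1 = [253/325 -204/325 0; 204/325 253/325 0; 0 0 1]
det M = 1; M⁻¹ = [253/325 204/325 0; -204/325 253/325 0; 0 0 1]
M⁻¹ · (-2799/650, 959/325)ᵀ = (-3/2, 5)ᵀ

p = (-3/2, 5)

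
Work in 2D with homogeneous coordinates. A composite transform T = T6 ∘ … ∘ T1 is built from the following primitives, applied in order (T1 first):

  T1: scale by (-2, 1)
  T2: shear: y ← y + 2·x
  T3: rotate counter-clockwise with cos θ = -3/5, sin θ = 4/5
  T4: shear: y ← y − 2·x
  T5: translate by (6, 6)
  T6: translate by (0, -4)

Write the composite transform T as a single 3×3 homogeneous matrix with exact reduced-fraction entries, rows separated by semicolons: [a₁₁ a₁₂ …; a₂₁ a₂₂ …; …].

T1 = [-2 0 0; 0 1 0; 0 0 1]
T2·T1 = [-2 0 0; -4 1 0; 0 0 1]
T3·…·T1 = [22/5 -4/5 0; 4/5 -3/5 0; 0 0 1]
T4·…·T1 = [22/5 -4/5 0; -8 1 0; 0 0 1]
T5·…·T1 = [22/5 -4/5 6; -8 1 6; 0 0 1]
T6·…·T1 = [22/5 -4/5 6; -8 1 2; 0 0 1]

T = [22/5 -4/5 6; -8 1 2; 0 0 1]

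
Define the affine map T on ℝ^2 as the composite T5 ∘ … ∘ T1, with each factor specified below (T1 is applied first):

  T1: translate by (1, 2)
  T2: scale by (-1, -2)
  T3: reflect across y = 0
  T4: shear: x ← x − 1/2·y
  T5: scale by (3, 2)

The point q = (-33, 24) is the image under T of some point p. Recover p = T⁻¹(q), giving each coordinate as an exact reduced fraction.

T1 = [1 0 1; 0 1 2; 0 0 1]
T2·T1 = [-1 0 -1; 0 -2 -4; 0 0 1]
T3·…·T1 = [-1 0 -1; 0 2 4; 0 0 1]
T4·…·T1 = [-1 -1 -3; 0 2 4; 0 0 1]
T5·…·T1 = [-3 -3 -9; 0 4 8; 0 0 1]
det M = -12; M⁻¹ = [-1/3 -1/4 -1; 0 1/4 -2; 0 0 1]
M⁻¹ · (-33, 24)ᵀ = (4, 4)ᵀ

p = (4, 4)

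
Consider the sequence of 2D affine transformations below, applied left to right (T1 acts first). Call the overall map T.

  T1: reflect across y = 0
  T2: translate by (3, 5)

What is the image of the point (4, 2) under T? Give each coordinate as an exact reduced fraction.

T(p) = (7, 3)

T1 reflect across y = 0: (4, 2) → (4, -2)
T2 translate by (3, 5): (4, -2) → (7, 3)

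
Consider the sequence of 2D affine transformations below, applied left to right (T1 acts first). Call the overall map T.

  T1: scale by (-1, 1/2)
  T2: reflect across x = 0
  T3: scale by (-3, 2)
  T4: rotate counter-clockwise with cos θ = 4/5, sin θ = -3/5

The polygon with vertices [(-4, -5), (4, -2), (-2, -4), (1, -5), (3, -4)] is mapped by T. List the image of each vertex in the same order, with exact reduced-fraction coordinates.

T1 scale by (-1, 1/2): (-4, -5) → (4, -5/2); (4, -2) → (-4, -1); (-2, -4) → (2, -2); (1, -5) → (-1, -5/2); (3, -4) → (-3, -2)
T2 reflect across x = 0: (4, -5/2) → (-4, -5/2); (-4, -1) → (4, -1); (2, -2) → (-2, -2); (-1, -5/2) → (1, -5/2); (-3, -2) → (3, -2)
T3 scale by (-3, 2): (-4, -5/2) → (12, -5); (4, -1) → (-12, -2); (-2, -2) → (6, -4); (1, -5/2) → (-3, -5); (3, -2) → (-9, -4)
T4 rotate counter-clockwise with cos θ = 4/5, sin θ = -3/5: (12, -5) → (33/5, -56/5); (-12, -2) → (-54/5, 28/5); (6, -4) → (12/5, -34/5); (-3, -5) → (-27/5, -11/5); (-9, -4) → (-48/5, 11/5)

image vertices: (33/5, -56/5), (-54/5, 28/5), (12/5, -34/5), (-27/5, -11/5), (-48/5, 11/5)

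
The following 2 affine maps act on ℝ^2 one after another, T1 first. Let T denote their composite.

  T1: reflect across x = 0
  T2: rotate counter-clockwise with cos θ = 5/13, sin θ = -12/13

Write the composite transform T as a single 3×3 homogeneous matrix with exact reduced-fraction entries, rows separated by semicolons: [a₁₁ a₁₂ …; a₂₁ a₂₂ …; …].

T = [-5/13 12/13 0; 12/13 5/13 0; 0 0 1]

T1 = [-1 0 0; 0 1 0; 0 0 1]
T2·T1 = [-5/13 12/13 0; 12/13 5/13 0; 0 0 1]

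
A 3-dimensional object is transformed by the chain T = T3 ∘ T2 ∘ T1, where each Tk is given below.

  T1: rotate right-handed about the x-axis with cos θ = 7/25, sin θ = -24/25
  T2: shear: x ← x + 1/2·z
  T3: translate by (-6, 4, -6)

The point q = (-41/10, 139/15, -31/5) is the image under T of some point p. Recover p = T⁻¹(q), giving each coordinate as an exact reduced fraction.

T1 = [1 0 0 0; 0 7/25 24/25 0; 0 -24/25 7/25 0; 0 0 0 1]
T2·T1 = [1 -12/25 7/50 0; 0 7/25 24/25 0; 0 -24/25 7/25 0; 0 0 0 1]
T3·…·T1 = [1 -12/25 7/50 -6; 0 7/25 24/25 4; 0 -24/25 7/25 -6; 0 0 0 1]
det M = 1; M⁻¹ = [1 0 -1/2 3; 0 7/25 -24/25 -172/25; 0 24/25 7/25 -54/25; 0 0 0 1]
M⁻¹ · (-41/10, 139/15, -31/5)ᵀ = (2, 5/3, 5)ᵀ

p = (2, 5/3, 5)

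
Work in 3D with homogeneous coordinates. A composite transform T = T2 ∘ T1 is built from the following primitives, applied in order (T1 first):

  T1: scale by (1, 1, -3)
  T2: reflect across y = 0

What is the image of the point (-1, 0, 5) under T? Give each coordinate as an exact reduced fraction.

T(p) = (-1, 0, -15)

T1 scale by (1, 1, -3): (-1, 0, 5) → (-1, 0, -15)
T2 reflect across y = 0: (-1, 0, -15) → (-1, 0, -15)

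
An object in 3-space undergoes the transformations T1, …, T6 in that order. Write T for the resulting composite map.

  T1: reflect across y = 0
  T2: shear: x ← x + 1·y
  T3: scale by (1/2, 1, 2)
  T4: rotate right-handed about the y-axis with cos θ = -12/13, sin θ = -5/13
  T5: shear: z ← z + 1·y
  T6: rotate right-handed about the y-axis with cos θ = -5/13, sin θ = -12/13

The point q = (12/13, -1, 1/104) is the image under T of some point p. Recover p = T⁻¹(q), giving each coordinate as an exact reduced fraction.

T1 = [1 0 0 0; 0 -1 0 0; 0 0 1 0; 0 0 0 1]
T2·T1 = [1 -1 0 0; 0 -1 0 0; 0 0 1 0; 0 0 0 1]
T3·…·T1 = [1/2 -1/2 0 0; 0 -1 0 0; 0 0 2 0; 0 0 0 1]
T4·…·T1 = [-6/13 6/13 -10/13 0; 0 -1 0 0; 5/26 -5/26 -24/13 0; 0 0 0 1]
T5·…·T1 = [-6/13 6/13 -10/13 0; 0 -1 0 0; 5/26 -31/26 -24/13 0; 0 0 0 1]
T6·…·T1 = [0 12/13 2 0; 0 -1 0 0; -1/2 23/26 0 0; 0 0 0 1]
det M = -1; M⁻¹ = [0 -23/13 -2 0; 0 -1 0 0; 1/2 6/13 0 0; 0 0 0 1]
M⁻¹ · (12/13, -1, 1/104)ᵀ = (7/4, 1, 0)ᵀ

p = (7/4, 1, 0)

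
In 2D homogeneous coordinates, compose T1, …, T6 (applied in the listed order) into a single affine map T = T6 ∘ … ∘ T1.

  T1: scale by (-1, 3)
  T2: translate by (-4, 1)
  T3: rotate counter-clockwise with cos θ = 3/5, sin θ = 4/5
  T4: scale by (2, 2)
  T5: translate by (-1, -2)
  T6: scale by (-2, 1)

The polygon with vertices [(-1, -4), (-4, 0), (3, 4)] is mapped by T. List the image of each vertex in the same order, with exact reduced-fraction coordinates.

T1 scale by (-1, 3): (-1, -4) → (1, -12); (-4, 0) → (4, 0); (3, 4) → (-3, 12)
T2 translate by (-4, 1): (1, -12) → (-3, -11); (4, 0) → (0, 1); (-3, 12) → (-7, 13)
T3 rotate counter-clockwise with cos θ = 3/5, sin θ = 4/5: (-3, -11) → (7, -9); (0, 1) → (-4/5, 3/5); (-7, 13) → (-73/5, 11/5)
T4 scale by (2, 2): (7, -9) → (14, -18); (-4/5, 3/5) → (-8/5, 6/5); (-73/5, 11/5) → (-146/5, 22/5)
T5 translate by (-1, -2): (14, -18) → (13, -20); (-8/5, 6/5) → (-13/5, -4/5); (-146/5, 22/5) → (-151/5, 12/5)
T6 scale by (-2, 1): (13, -20) → (-26, -20); (-13/5, -4/5) → (26/5, -4/5); (-151/5, 12/5) → (302/5, 12/5)

image vertices: (-26, -20), (26/5, -4/5), (302/5, 12/5)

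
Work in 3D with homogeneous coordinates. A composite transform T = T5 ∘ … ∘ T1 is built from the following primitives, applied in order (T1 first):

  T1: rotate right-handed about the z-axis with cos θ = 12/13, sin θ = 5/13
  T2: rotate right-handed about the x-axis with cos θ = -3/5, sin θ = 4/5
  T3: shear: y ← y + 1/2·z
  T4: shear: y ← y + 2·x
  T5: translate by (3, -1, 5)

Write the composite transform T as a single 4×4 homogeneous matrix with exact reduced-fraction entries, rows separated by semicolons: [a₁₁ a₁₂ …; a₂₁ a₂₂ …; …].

T1 = [12/13 -5/13 0 0; 5/13 12/13 0 0; 0 0 1 0; 0 0 0 1]
T2·T1 = [12/13 -5/13 0 0; -3/13 -36/65 -4/5 0; 4/13 48/65 -3/5 0; 0 0 0 1]
T3·…·T1 = [12/13 -5/13 0 0; -1/13 -12/65 -11/10 0; 4/13 48/65 -3/5 0; 0 0 0 1]
T4·…·T1 = [12/13 -5/13 0 0; 23/13 -62/65 -11/10 0; 4/13 48/65 -3/5 0; 0 0 0 1]
T5·…·T1 = [12/13 -5/13 0 3; 23/13 -62/65 -11/10 -1; 4/13 48/65 -3/5 5; 0 0 0 1]

T = [12/13 -5/13 0 3; 23/13 -62/65 -11/10 -1; 4/13 48/65 -3/5 5; 0 0 0 1]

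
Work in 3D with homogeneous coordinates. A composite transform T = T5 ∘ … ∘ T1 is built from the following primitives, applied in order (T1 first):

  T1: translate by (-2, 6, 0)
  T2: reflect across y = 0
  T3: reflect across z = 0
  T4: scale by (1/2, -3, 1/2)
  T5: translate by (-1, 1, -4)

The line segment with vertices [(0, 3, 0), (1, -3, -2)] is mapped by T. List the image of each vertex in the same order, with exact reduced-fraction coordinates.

T1 translate by (-2, 6, 0): (0, 3, 0) → (-2, 9, 0); (1, -3, -2) → (-1, 3, -2)
T2 reflect across y = 0: (-2, 9, 0) → (-2, -9, 0); (-1, 3, -2) → (-1, -3, -2)
T3 reflect across z = 0: (-2, -9, 0) → (-2, -9, 0); (-1, -3, -2) → (-1, -3, 2)
T4 scale by (1/2, -3, 1/2): (-2, -9, 0) → (-1, 27, 0); (-1, -3, 2) → (-1/2, 9, 1)
T5 translate by (-1, 1, -4): (-1, 27, 0) → (-2, 28, -4); (-1/2, 9, 1) → (-3/2, 10, -3)

image vertices: (-2, 28, -4), (-3/2, 10, -3)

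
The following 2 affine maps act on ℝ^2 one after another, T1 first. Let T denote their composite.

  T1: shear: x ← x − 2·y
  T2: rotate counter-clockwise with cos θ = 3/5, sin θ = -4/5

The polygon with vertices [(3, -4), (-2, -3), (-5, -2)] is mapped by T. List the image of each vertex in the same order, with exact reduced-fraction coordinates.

T1 shear: x ← x − 2·y: (3, -4) → (11, -4); (-2, -3) → (4, -3); (-5, -2) → (-1, -2)
T2 rotate counter-clockwise with cos θ = 3/5, sin θ = -4/5: (11, -4) → (17/5, -56/5); (4, -3) → (0, -5); (-1, -2) → (-11/5, -2/5)

image vertices: (17/5, -56/5), (0, -5), (-11/5, -2/5)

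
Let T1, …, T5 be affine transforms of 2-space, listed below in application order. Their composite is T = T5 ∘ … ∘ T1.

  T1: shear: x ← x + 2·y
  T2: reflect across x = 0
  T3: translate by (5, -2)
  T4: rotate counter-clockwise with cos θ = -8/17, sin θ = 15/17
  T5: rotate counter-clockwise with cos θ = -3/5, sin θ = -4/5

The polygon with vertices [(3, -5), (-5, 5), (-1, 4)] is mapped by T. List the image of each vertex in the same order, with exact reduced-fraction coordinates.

image vertices: (917/85, -744/85), (39/85, 252/85), (-142/85, 194/85)

T1 shear: x ← x + 2·y: (3, -5) → (-7, -5); (-5, 5) → (5, 5); (-1, 4) → (7, 4)
T2 reflect across x = 0: (-7, -5) → (7, -5); (5, 5) → (-5, 5); (7, 4) → (-7, 4)
T3 translate by (5, -2): (7, -5) → (12, -7); (-5, 5) → (0, 3); (-7, 4) → (-2, 2)
T4 rotate counter-clockwise with cos θ = -8/17, sin θ = 15/17: (12, -7) → (9/17, 236/17); (0, 3) → (-45/17, -24/17); (-2, 2) → (-14/17, -46/17)
T5 rotate counter-clockwise with cos θ = -3/5, sin θ = -4/5: (9/17, 236/17) → (917/85, -744/85); (-45/17, -24/17) → (39/85, 252/85); (-14/17, -46/17) → (-142/85, 194/85)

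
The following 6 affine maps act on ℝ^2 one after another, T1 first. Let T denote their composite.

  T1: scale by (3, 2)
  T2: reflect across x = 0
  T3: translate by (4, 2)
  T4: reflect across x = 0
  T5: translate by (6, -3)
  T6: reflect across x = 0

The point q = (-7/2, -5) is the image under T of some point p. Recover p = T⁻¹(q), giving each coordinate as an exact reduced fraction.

p = (1/2, -2)

T1 = [3 0 0; 0 2 0; 0 0 1]
T2·T1 = [-3 0 0; 0 2 0; 0 0 1]
T3·…·T1 = [-3 0 4; 0 2 2; 0 0 1]
T4·…·T1 = [3 0 -4; 0 2 2; 0 0 1]
T5·…·T1 = [3 0 2; 0 2 -1; 0 0 1]
T6·…·T1 = [-3 0 -2; 0 2 -1; 0 0 1]
det M = -6; M⁻¹ = [-1/3 0 -2/3; 0 1/2 1/2; 0 0 1]
M⁻¹ · (-7/2, -5)ᵀ = (1/2, -2)ᵀ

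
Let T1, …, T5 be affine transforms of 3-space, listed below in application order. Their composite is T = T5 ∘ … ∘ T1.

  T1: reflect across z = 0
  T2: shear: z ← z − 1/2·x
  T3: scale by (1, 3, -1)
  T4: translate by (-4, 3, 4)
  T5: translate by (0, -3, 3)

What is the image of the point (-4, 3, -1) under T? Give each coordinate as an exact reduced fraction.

T1 reflect across z = 0: (-4, 3, -1) → (-4, 3, 1)
T2 shear: z ← z − 1/2·x: (-4, 3, 1) → (-4, 3, 3)
T3 scale by (1, 3, -1): (-4, 3, 3) → (-4, 9, -3)
T4 translate by (-4, 3, 4): (-4, 9, -3) → (-8, 12, 1)
T5 translate by (0, -3, 3): (-8, 12, 1) → (-8, 9, 4)

T(p) = (-8, 9, 4)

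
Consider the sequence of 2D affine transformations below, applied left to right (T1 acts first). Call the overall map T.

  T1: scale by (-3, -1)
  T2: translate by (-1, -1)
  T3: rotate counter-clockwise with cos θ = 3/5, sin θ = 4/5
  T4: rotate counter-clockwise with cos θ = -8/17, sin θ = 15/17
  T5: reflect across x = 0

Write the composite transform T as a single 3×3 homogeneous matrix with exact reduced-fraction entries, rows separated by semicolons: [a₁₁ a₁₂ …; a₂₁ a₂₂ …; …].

T1 = [-3 0 0; 0 -1 0; 0 0 1]
T2·T1 = [-3 0 -1; 0 -1 -1; 0 0 1]
T3·…·T1 = [-9/5 4/5 1/5; -12/5 -3/5 -7/5; 0 0 1]
T4·…·T1 = [252/85 13/85 97/85; -39/85 84/85 71/85; 0 0 1]
T5·…·T1 = [-252/85 -13/85 -97/85; -39/85 84/85 71/85; 0 0 1]

T = [-252/85 -13/85 -97/85; -39/85 84/85 71/85; 0 0 1]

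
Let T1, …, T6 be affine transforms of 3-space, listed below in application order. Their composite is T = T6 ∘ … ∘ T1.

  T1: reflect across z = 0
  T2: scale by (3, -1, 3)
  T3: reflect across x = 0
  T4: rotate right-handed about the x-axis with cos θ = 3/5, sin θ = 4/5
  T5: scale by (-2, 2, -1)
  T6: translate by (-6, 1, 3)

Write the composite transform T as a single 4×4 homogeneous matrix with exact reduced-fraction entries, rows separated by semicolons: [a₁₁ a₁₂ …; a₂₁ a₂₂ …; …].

T1 = [1 0 0 0; 0 1 0 0; 0 0 -1 0; 0 0 0 1]
T2·T1 = [3 0 0 0; 0 -1 0 0; 0 0 -3 0; 0 0 0 1]
T3·…·T1 = [-3 0 0 0; 0 -1 0 0; 0 0 -3 0; 0 0 0 1]
T4·…·T1 = [-3 0 0 0; 0 -3/5 12/5 0; 0 -4/5 -9/5 0; 0 0 0 1]
T5·…·T1 = [6 0 0 0; 0 -6/5 24/5 0; 0 4/5 9/5 0; 0 0 0 1]
T6·…·T1 = [6 0 0 -6; 0 -6/5 24/5 1; 0 4/5 9/5 3; 0 0 0 1]

T = [6 0 0 -6; 0 -6/5 24/5 1; 0 4/5 9/5 3; 0 0 0 1]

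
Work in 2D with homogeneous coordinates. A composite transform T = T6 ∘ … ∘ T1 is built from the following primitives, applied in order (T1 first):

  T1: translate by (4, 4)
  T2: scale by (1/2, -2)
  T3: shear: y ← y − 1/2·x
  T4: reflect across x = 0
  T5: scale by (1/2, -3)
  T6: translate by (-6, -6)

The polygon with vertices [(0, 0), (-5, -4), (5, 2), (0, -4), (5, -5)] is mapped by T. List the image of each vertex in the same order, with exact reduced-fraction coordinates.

image vertices: (-7, 21), (-23/4, -27/4), (-33/4, 147/4), (-7, -3), (-33/4, -21/4)

T1 translate by (4, 4): (0, 0) → (4, 4); (-5, -4) → (-1, 0); (5, 2) → (9, 6); (0, -4) → (4, 0); (5, -5) → (9, -1)
T2 scale by (1/2, -2): (4, 4) → (2, -8); (-1, 0) → (-1/2, 0); (9, 6) → (9/2, -12); (4, 0) → (2, 0); (9, -1) → (9/2, 2)
T3 shear: y ← y − 1/2·x: (2, -8) → (2, -9); (-1/2, 0) → (-1/2, 1/4); (9/2, -12) → (9/2, -57/4); (2, 0) → (2, -1); (9/2, 2) → (9/2, -1/4)
T4 reflect across x = 0: (2, -9) → (-2, -9); (-1/2, 1/4) → (1/2, 1/4); (9/2, -57/4) → (-9/2, -57/4); (2, -1) → (-2, -1); (9/2, -1/4) → (-9/2, -1/4)
T5 scale by (1/2, -3): (-2, -9) → (-1, 27); (1/2, 1/4) → (1/4, -3/4); (-9/2, -57/4) → (-9/4, 171/4); (-2, -1) → (-1, 3); (-9/2, -1/4) → (-9/4, 3/4)
T6 translate by (-6, -6): (-1, 27) → (-7, 21); (1/4, -3/4) → (-23/4, -27/4); (-9/4, 171/4) → (-33/4, 147/4); (-1, 3) → (-7, -3); (-9/4, 3/4) → (-33/4, -21/4)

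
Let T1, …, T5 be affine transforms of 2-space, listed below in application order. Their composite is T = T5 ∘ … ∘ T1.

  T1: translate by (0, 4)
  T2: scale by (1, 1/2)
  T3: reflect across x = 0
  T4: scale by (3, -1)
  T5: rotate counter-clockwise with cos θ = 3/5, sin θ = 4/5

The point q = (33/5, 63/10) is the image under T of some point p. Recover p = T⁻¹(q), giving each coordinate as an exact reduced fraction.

T1 = [1 0 0; 0 1 4; 0 0 1]
T2·T1 = [1 0 0; 0 1/2 2; 0 0 1]
T3·…·T1 = [-1 0 0; 0 1/2 2; 0 0 1]
T4·…·T1 = [-3 0 0; 0 -1/2 -2; 0 0 1]
T5·…·T1 = [-9/5 2/5 8/5; -12/5 -3/10 -6/5; 0 0 1]
det M = 3/2; M⁻¹ = [-1/5 -4/15 0; 8/5 -6/5 -4; 0 0 1]
M⁻¹ · (33/5, 63/10)ᵀ = (-3, -1)ᵀ

p = (-3, -1)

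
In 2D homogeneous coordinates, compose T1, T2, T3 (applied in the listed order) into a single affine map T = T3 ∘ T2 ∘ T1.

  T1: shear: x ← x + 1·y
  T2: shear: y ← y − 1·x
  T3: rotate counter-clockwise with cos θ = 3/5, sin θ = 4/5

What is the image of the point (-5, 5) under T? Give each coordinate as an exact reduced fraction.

T1 shear: x ← x + 1·y: (-5, 5) → (0, 5)
T2 shear: y ← y − 1·x: (0, 5) → (0, 5)
T3 rotate counter-clockwise with cos θ = 3/5, sin θ = 4/5: (0, 5) → (-4, 3)

T(p) = (-4, 3)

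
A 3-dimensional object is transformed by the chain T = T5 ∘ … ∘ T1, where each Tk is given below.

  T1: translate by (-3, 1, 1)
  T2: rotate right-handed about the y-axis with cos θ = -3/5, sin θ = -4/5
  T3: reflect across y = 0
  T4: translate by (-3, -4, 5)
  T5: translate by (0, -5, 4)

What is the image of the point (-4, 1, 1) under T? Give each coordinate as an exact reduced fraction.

T(p) = (-2/5, -11, 11/5)

T1 translate by (-3, 1, 1): (-4, 1, 1) → (-7, 2, 2)
T2 rotate right-handed about the y-axis with cos θ = -3/5, sin θ = -4/5: (-7, 2, 2) → (13/5, 2, -34/5)
T3 reflect across y = 0: (13/5, 2, -34/5) → (13/5, -2, -34/5)
T4 translate by (-3, -4, 5): (13/5, -2, -34/5) → (-2/5, -6, -9/5)
T5 translate by (0, -5, 4): (-2/5, -6, -9/5) → (-2/5, -11, 11/5)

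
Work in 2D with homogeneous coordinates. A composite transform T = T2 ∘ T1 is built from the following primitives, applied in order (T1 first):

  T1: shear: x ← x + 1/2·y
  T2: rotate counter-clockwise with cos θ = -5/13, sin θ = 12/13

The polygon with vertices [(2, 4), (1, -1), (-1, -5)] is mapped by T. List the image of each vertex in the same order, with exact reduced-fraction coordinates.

T1 shear: x ← x + 1/2·y: (2, 4) → (4, 4); (1, -1) → (1/2, -1); (-1, -5) → (-7/2, -5)
T2 rotate counter-clockwise with cos θ = -5/13, sin θ = 12/13: (4, 4) → (-68/13, 28/13); (1/2, -1) → (19/26, 11/13); (-7/2, -5) → (155/26, -17/13)

image vertices: (-68/13, 28/13), (19/26, 11/13), (155/26, -17/13)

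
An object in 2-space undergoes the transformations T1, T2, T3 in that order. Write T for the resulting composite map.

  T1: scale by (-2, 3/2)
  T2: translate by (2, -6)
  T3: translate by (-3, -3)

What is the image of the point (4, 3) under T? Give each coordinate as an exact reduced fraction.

T(p) = (-9, -9/2)

T1 scale by (-2, 3/2): (4, 3) → (-8, 9/2)
T2 translate by (2, -6): (-8, 9/2) → (-6, -3/2)
T3 translate by (-3, -3): (-6, -3/2) → (-9, -9/2)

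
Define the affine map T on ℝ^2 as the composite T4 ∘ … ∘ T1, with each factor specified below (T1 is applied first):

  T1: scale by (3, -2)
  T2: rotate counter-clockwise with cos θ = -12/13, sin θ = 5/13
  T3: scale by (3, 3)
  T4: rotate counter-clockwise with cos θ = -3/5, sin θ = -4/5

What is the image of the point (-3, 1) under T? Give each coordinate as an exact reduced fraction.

T1 scale by (3, -2): (-3, 1) → (-9, -2)
T2 rotate counter-clockwise with cos θ = -12/13, sin θ = 5/13: (-9, -2) → (118/13, -21/13)
T3 scale by (3, 3): (118/13, -21/13) → (354/13, -63/13)
T4 rotate counter-clockwise with cos θ = -3/5, sin θ = -4/5: (354/13, -63/13) → (-1314/65, -1227/65)

T(p) = (-1314/65, -1227/65)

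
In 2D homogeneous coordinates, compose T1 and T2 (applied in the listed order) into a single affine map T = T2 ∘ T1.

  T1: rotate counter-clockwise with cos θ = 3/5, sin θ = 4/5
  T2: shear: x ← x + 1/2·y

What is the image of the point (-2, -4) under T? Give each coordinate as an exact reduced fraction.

T1 rotate counter-clockwise with cos θ = 3/5, sin θ = 4/5: (-2, -4) → (2, -4)
T2 shear: x ← x + 1/2·y: (2, -4) → (0, -4)

T(p) = (0, -4)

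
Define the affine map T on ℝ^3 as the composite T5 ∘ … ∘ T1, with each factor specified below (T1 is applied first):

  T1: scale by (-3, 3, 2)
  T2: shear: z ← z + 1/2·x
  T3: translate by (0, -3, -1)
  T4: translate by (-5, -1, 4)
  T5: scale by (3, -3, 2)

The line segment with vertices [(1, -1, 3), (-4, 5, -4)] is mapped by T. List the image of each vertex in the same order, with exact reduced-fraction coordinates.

T1 scale by (-3, 3, 2): (1, -1, 3) → (-3, -3, 6); (-4, 5, -4) → (12, 15, -8)
T2 shear: z ← z + 1/2·x: (-3, -3, 6) → (-3, -3, 9/2); (12, 15, -8) → (12, 15, -2)
T3 translate by (0, -3, -1): (-3, -3, 9/2) → (-3, -6, 7/2); (12, 15, -2) → (12, 12, -3)
T4 translate by (-5, -1, 4): (-3, -6, 7/2) → (-8, -7, 15/2); (12, 12, -3) → (7, 11, 1)
T5 scale by (3, -3, 2): (-8, -7, 15/2) → (-24, 21, 15); (7, 11, 1) → (21, -33, 2)

image vertices: (-24, 21, 15), (21, -33, 2)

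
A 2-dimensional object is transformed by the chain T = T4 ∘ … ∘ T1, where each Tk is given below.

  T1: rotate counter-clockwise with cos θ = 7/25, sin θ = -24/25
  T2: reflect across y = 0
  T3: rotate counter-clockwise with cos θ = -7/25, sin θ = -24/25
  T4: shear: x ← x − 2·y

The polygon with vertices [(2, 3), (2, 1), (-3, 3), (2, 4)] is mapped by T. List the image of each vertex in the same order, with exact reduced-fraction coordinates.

image vertices: (4552/625, -2253/625), (3116/625, -1199/625), (-1443/625, -573/625), (1054/125, -556/125)

T1 rotate counter-clockwise with cos θ = 7/25, sin θ = -24/25: (2, 3) → (86/25, -27/25); (2, 1) → (38/25, -41/25); (-3, 3) → (51/25, 93/25); (2, 4) → (22/5, -4/5)
T2 reflect across y = 0: (86/25, -27/25) → (86/25, 27/25); (38/25, -41/25) → (38/25, 41/25); (51/25, 93/25) → (51/25, -93/25); (22/5, -4/5) → (22/5, 4/5)
T3 rotate counter-clockwise with cos θ = -7/25, sin θ = -24/25: (86/25, 27/25) → (46/625, -2253/625); (38/25, 41/25) → (718/625, -1199/625); (51/25, -93/25) → (-2589/625, -573/625); (22/5, 4/5) → (-58/125, -556/125)
T4 shear: x ← x − 2·y: (46/625, -2253/625) → (4552/625, -2253/625); (718/625, -1199/625) → (3116/625, -1199/625); (-2589/625, -573/625) → (-1443/625, -573/625); (-58/125, -556/125) → (1054/125, -556/125)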